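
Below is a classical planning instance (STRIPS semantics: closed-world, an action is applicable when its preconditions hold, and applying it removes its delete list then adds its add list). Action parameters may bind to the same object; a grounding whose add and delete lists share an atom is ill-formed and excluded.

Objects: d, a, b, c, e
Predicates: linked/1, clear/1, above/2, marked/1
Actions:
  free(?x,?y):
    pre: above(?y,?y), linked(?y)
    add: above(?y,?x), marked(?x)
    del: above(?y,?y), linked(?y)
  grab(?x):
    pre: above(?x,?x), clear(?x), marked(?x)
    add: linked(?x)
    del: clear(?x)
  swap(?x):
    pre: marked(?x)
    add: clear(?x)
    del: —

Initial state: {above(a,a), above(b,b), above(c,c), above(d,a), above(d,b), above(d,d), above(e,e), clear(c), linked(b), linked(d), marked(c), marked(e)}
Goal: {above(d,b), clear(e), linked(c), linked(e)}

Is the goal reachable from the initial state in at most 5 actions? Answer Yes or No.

1. grab(c)  →  {above(a,a), above(b,b), above(c,c), above(d,a), above(d,b), above(d,d), above(e,e), linked(b), linked(c), linked(d), marked(c), marked(e)}
2. swap(e)  →  {above(a,a), above(b,b), above(c,c), above(d,a), above(d,b), above(d,d), above(e,e), clear(e), linked(b), linked(c), linked(d), marked(c), marked(e)}
3. grab(e)  →  {above(a,a), above(b,b), above(c,c), above(d,a), above(d,b), above(d,d), above(e,e), linked(b), linked(c), linked(d), linked(e), marked(c), marked(e)}
4. swap(e)  →  {above(a,a), above(b,b), above(c,c), above(d,a), above(d,b), above(d,d), above(e,e), clear(e), linked(b), linked(c), linked(d), linked(e), marked(c), marked(e)}
optimal plan length = 4; 4 ≤ 5

Yes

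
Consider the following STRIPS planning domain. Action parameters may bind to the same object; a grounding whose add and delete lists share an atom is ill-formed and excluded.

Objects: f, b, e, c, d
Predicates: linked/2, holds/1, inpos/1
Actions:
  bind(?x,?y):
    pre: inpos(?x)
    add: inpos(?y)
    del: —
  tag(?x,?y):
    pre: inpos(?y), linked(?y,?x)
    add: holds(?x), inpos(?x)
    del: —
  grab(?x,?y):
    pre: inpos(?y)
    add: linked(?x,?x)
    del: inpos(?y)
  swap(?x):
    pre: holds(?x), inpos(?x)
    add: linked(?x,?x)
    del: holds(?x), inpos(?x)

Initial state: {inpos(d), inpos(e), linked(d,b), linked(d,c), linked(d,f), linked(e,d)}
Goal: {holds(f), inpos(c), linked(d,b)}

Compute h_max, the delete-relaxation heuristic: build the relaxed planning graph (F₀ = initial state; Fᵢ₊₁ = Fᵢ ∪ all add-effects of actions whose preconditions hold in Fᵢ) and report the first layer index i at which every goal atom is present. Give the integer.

1

F0 = init (6 atoms)
F1 = F0 ∪ {holds(b), holds(c), holds(d), holds(f), inpos(b), inpos(c), inpos(f), linked(b,b), linked(c,c), linked(d,d), linked(e,e), linked(f,f)}  (18 atoms)
goal ⊆ F1  ⇒  h_max = 1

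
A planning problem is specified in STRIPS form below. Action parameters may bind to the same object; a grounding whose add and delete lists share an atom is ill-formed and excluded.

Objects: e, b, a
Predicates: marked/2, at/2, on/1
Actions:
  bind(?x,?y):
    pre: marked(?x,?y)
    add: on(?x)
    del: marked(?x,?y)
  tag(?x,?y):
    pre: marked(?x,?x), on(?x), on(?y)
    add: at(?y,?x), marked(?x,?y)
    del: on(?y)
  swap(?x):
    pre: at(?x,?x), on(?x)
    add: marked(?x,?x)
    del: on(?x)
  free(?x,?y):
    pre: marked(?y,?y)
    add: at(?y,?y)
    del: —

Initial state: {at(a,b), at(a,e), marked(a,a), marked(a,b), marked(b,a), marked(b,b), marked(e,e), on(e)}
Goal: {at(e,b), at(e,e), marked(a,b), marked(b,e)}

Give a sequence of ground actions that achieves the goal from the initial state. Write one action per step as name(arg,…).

bind(b,a); tag(b,e); free(e,e)

1. bind(b,a)  →  {at(a,b), at(a,e), marked(a,a), marked(a,b), marked(b,b), marked(e,e), on(b), on(e)}
2. tag(b,e)  →  {at(a,b), at(a,e), at(e,b), marked(a,a), marked(a,b), marked(b,b), marked(b,e), marked(e,e), on(b)}
3. free(e,e)  →  {at(a,b), at(a,e), at(e,b), at(e,e), marked(a,a), marked(a,b), marked(b,b), marked(b,e), marked(e,e), on(b)}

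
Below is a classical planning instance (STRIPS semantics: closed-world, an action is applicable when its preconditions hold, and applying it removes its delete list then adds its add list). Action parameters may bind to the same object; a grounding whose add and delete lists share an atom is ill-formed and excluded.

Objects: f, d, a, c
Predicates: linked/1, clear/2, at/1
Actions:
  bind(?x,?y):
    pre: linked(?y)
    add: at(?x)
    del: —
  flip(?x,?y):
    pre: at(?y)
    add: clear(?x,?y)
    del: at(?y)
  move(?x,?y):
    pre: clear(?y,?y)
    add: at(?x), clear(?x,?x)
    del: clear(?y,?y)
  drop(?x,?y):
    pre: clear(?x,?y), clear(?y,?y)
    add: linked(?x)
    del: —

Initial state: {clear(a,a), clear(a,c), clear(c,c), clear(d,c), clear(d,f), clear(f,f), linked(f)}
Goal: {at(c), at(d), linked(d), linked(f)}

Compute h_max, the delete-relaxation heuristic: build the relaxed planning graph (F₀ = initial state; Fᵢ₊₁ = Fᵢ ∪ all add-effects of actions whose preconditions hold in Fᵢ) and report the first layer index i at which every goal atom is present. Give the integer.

F0 = init (7 atoms)
F1 = F0 ∪ {at(a), at(c), at(d), at(f), clear(d,d), linked(a), linked(c), linked(d)}  (15 atoms)
goal ⊆ F1  ⇒  h_max = 1

1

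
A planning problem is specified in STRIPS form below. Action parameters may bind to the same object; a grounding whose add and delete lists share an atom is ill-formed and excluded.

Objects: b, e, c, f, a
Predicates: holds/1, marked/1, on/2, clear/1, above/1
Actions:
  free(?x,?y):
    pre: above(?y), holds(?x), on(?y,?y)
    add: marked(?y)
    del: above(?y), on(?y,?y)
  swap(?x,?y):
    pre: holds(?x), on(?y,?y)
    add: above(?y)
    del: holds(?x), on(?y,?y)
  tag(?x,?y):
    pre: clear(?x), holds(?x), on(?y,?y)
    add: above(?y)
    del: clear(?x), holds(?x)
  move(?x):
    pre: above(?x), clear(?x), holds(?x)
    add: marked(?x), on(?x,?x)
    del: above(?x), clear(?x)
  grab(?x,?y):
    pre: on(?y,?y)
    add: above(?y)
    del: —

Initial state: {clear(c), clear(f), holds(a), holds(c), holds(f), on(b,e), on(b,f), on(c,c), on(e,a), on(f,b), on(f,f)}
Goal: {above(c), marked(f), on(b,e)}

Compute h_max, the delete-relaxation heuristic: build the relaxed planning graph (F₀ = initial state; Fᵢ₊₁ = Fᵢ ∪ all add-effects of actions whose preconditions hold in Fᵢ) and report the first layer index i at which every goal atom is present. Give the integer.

2

F0 = init (11 atoms)
F1 = F0 ∪ {above(c), above(f)}  (13 atoms)
F2 = F1 ∪ {marked(c), marked(f)}  (15 atoms)
goal ⊆ F2  ⇒  h_max = 2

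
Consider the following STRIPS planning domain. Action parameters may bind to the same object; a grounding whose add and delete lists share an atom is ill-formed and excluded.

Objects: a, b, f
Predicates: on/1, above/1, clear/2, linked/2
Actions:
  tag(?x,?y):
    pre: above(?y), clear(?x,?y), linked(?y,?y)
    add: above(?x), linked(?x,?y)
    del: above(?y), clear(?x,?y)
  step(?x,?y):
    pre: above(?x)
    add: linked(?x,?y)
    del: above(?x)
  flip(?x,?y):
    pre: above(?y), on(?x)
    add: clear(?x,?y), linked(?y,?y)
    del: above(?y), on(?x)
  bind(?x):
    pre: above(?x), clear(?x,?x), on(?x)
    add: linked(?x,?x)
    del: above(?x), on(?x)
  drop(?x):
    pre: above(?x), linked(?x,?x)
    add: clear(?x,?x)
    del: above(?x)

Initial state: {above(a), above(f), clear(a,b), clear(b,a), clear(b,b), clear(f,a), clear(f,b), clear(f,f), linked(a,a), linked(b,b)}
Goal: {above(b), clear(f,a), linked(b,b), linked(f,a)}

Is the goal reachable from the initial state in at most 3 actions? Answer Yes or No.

Yes

1. tag(b,a)  →  {above(b), above(f), clear(a,b), clear(b,b), clear(f,a), clear(f,b), clear(f,f), linked(a,a), linked(b,a), linked(b,b)}
2. step(f,a)  →  {above(b), clear(a,b), clear(b,b), clear(f,a), clear(f,b), clear(f,f), linked(a,a), linked(b,a), linked(b,b), linked(f,a)}
optimal plan length = 2; 2 ≤ 3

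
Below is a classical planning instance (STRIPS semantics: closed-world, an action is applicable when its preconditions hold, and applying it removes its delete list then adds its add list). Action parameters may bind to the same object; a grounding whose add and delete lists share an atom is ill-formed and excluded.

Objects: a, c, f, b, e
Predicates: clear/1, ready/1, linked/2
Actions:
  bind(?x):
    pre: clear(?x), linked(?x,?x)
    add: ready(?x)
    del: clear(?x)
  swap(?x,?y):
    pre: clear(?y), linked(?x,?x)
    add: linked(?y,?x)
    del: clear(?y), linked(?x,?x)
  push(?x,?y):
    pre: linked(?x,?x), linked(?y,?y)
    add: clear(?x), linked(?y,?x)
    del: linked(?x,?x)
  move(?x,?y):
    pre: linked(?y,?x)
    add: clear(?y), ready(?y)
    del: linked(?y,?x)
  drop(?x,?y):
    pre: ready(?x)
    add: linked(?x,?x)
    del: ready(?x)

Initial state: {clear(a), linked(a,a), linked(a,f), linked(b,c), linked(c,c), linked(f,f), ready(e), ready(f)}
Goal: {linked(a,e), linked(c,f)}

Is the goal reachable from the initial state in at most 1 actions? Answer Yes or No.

1. push(f,c)  →  {clear(a), clear(f), linked(a,a), linked(a,f), linked(b,c), linked(c,c), linked(c,f), ready(e), ready(f)}
2. drop(e,a)  →  {clear(a), clear(f), linked(a,a), linked(a,f), linked(b,c), linked(c,c), linked(c,f), linked(e,e), ready(f)}
3. swap(e,a)  →  {clear(f), linked(a,a), linked(a,e), linked(a,f), linked(b,c), linked(c,c), linked(c,f), ready(f)}
optimal plan length = 3; 3 > 1

No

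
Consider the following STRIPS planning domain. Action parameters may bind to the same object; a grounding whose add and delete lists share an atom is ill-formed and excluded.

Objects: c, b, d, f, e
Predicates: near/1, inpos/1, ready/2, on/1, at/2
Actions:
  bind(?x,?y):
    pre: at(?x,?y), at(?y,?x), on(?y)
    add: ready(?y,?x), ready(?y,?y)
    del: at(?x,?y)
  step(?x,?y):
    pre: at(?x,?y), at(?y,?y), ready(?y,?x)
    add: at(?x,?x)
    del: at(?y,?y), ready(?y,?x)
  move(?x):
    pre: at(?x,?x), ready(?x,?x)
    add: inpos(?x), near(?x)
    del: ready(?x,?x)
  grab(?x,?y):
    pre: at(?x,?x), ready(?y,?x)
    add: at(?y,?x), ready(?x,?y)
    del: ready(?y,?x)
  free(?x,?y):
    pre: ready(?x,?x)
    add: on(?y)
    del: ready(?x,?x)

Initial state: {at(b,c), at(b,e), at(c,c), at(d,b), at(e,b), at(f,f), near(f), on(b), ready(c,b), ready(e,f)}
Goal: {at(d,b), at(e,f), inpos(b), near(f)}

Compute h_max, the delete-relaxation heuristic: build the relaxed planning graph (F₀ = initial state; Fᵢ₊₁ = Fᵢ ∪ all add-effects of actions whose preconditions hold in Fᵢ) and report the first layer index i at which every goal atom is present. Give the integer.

F0 = init (10 atoms)
F1 = F0 ∪ {at(b,b), at(e,f), ready(b,b), ready(b,e), ready(f,e)}  (15 atoms)
F2 = F1 ∪ {at(c,b), at(e,e), inpos(b), near(b), on(c), on(d), on(e), on(f), ready(b,c)}  (24 atoms)
goal ⊆ F2  ⇒  h_max = 2

2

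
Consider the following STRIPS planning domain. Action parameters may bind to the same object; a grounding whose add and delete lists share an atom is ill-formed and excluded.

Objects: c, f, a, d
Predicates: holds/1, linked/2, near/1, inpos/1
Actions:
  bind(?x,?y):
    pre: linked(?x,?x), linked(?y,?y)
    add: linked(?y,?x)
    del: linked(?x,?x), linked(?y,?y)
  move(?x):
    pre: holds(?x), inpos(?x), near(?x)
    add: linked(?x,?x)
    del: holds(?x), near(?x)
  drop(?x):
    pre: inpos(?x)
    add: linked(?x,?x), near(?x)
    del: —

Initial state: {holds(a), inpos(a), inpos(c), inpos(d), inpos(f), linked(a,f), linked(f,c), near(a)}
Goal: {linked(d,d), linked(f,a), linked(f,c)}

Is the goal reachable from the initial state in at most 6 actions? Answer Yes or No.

1. move(a)  →  {inpos(a), inpos(c), inpos(d), inpos(f), linked(a,a), linked(a,f), linked(f,c)}
2. drop(f)  →  {inpos(a), inpos(c), inpos(d), inpos(f), linked(a,a), linked(a,f), linked(f,c), linked(f,f), near(f)}
3. bind(a,f)  →  {inpos(a), inpos(c), inpos(d), inpos(f), linked(a,f), linked(f,a), linked(f,c), near(f)}
4. drop(d)  →  {inpos(a), inpos(c), inpos(d), inpos(f), linked(a,f), linked(d,d), linked(f,a), linked(f,c), near(d), near(f)}
optimal plan length = 4; 4 ≤ 6

Yes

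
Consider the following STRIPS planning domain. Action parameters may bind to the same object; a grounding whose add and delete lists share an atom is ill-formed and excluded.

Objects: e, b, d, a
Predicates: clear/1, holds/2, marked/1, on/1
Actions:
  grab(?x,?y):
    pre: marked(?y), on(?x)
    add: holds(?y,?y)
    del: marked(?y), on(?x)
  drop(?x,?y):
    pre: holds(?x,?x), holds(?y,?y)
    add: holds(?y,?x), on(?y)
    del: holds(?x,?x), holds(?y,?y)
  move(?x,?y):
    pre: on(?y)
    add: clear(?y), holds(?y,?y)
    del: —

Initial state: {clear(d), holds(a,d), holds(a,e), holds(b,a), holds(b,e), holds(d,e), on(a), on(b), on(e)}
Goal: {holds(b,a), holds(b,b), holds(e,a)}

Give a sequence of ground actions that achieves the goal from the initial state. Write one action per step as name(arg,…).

move(e,e); move(e,b); move(e,a); drop(a,e)

1. move(e,e)  →  {clear(d), clear(e), holds(a,d), holds(a,e), holds(b,a), holds(b,e), holds(d,e), holds(e,e), on(a), on(b), on(e)}
2. move(e,b)  →  {clear(b), clear(d), clear(e), holds(a,d), holds(a,e), holds(b,a), holds(b,b), holds(b,e), holds(d,e), holds(e,e), on(a), on(b), on(e)}
3. move(e,a)  →  {clear(a), clear(b), clear(d), clear(e), holds(a,a), holds(a,d), holds(a,e), holds(b,a), holds(b,b), holds(b,e), holds(d,e), holds(e,e), on(a), on(b), on(e)}
4. drop(a,e)  →  {clear(a), clear(b), clear(d), clear(e), holds(a,d), holds(a,e), holds(b,a), holds(b,b), holds(b,e), holds(d,e), holds(e,a), on(a), on(b), on(e)}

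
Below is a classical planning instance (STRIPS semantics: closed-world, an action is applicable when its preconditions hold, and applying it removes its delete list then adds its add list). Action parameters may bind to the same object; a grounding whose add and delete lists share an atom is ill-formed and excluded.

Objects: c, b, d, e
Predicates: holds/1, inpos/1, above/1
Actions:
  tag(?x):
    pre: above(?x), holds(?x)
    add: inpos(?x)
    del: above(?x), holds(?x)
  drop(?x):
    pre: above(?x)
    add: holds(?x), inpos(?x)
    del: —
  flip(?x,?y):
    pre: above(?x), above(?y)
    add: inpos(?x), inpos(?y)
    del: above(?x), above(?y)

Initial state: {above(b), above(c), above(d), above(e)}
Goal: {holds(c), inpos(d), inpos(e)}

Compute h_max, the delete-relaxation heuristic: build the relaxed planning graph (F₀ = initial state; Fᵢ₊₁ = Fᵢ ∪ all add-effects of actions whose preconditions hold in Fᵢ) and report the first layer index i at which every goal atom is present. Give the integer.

1

F0 = init (4 atoms)
F1 = F0 ∪ {holds(b), holds(c), holds(d), holds(e), inpos(b), inpos(c), inpos(d), inpos(e)}  (12 atoms)
goal ⊆ F1  ⇒  h_max = 1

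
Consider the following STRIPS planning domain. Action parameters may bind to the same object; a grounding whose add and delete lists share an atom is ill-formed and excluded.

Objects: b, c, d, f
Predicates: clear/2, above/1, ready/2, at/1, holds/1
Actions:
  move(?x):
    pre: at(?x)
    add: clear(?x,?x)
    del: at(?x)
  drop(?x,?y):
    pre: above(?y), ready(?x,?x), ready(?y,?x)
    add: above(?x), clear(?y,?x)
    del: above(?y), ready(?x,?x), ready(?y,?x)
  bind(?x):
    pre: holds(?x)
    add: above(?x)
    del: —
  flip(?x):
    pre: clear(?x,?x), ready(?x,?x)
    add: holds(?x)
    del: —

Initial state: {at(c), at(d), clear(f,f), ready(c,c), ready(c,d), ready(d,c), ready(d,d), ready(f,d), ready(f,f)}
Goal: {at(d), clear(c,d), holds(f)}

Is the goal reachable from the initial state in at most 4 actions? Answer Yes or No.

1. move(c)  →  {at(d), clear(c,c), clear(f,f), ready(c,c), ready(c,d), ready(d,c), ready(d,d), ready(f,d), ready(f,f)}
2. flip(c)  →  {at(d), clear(c,c), clear(f,f), holds(c), ready(c,c), ready(c,d), ready(d,c), ready(d,d), ready(f,d), ready(f,f)}
3. bind(c)  →  {above(c), at(d), clear(c,c), clear(f,f), holds(c), ready(c,c), ready(c,d), ready(d,c), ready(d,d), ready(f,d), ready(f,f)}
4. drop(d,c)  →  {above(d), at(d), clear(c,c), clear(c,d), clear(f,f), holds(c), ready(c,c), ready(d,c), ready(f,d), ready(f,f)}
5. flip(f)  →  {above(d), at(d), clear(c,c), clear(c,d), clear(f,f), holds(c), holds(f), ready(c,c), ready(d,c), ready(f,d), ready(f,f)}
optimal plan length = 5; 5 > 4

No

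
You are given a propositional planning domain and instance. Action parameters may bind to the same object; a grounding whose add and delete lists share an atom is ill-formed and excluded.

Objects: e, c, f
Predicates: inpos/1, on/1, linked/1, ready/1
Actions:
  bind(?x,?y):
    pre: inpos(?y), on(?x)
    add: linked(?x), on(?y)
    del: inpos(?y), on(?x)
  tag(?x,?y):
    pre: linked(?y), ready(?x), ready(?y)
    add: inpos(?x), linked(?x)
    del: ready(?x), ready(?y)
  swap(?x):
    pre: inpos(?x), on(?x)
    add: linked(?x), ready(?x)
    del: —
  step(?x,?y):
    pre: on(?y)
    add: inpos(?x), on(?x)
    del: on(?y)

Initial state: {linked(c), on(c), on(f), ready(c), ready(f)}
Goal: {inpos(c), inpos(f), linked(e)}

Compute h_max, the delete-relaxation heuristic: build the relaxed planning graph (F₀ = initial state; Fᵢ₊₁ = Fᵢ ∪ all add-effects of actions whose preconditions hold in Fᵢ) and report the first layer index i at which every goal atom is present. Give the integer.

2

F0 = init (5 atoms)
F1 = F0 ∪ {inpos(c), inpos(e), inpos(f), linked(f), on(e)}  (10 atoms)
F2 = F1 ∪ {linked(e), ready(e)}  (12 atoms)
goal ⊆ F2  ⇒  h_max = 2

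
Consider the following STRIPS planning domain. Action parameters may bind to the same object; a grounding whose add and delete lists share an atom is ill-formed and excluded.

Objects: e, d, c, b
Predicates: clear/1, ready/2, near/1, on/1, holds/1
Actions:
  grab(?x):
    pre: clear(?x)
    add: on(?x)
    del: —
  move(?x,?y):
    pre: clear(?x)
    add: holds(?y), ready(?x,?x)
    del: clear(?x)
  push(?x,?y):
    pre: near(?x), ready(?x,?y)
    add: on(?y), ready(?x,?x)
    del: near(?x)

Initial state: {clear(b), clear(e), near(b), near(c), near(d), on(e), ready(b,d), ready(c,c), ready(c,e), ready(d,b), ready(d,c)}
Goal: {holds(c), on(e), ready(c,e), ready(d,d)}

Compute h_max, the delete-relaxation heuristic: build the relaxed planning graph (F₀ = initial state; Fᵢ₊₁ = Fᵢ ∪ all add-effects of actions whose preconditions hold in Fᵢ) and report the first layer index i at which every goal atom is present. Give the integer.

1

F0 = init (11 atoms)
F1 = F0 ∪ {holds(b), holds(c), holds(d), holds(e), on(b), on(c), on(d), ready(b,b), ready(d,d), ready(e,e)}  (21 atoms)
goal ⊆ F1  ⇒  h_max = 1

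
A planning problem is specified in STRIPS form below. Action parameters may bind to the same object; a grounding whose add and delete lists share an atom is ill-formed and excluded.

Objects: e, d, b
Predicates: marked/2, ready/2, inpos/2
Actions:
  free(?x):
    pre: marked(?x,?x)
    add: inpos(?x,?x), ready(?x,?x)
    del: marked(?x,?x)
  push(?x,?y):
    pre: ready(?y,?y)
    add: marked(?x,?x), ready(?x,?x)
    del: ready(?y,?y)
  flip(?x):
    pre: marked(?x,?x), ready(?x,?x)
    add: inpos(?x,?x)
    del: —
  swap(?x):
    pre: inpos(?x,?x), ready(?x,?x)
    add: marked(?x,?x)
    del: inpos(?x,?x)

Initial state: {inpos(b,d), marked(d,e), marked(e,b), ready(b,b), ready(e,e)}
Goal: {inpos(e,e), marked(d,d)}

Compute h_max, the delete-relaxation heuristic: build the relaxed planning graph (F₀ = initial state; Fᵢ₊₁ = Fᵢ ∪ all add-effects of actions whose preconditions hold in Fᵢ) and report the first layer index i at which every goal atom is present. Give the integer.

F0 = init (5 atoms)
F1 = F0 ∪ {marked(b,b), marked(d,d), marked(e,e), ready(d,d)}  (9 atoms)
F2 = F1 ∪ {inpos(b,b), inpos(d,d), inpos(e,e)}  (12 atoms)
goal ⊆ F2  ⇒  h_max = 2

2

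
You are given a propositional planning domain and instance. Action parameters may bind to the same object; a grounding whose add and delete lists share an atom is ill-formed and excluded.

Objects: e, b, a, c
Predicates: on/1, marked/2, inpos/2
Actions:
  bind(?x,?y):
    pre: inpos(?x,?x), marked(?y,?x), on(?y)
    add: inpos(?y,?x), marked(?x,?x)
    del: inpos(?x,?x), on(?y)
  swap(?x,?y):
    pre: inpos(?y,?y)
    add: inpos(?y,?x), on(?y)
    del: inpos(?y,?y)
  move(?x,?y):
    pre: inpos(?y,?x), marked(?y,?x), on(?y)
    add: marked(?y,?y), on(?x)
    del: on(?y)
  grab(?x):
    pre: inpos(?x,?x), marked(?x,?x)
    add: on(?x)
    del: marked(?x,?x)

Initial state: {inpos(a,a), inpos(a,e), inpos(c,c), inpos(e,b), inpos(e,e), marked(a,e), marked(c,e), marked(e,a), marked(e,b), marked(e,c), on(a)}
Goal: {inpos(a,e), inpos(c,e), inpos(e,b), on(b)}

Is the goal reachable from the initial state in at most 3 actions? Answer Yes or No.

Yes

1. swap(e,c)  →  {inpos(a,a), inpos(a,e), inpos(c,e), inpos(e,b), inpos(e,e), marked(a,e), marked(c,e), marked(e,a), marked(e,b), marked(e,c), on(a), on(c)}
2. swap(b,e)  →  {inpos(a,a), inpos(a,e), inpos(c,e), inpos(e,b), marked(a,e), marked(c,e), marked(e,a), marked(e,b), marked(e,c), on(a), on(c), on(e)}
3. move(b,e)  →  {inpos(a,a), inpos(a,e), inpos(c,e), inpos(e,b), marked(a,e), marked(c,e), marked(e,a), marked(e,b), marked(e,c), marked(e,e), on(a), on(b), on(c)}
optimal plan length = 3; 3 ≤ 3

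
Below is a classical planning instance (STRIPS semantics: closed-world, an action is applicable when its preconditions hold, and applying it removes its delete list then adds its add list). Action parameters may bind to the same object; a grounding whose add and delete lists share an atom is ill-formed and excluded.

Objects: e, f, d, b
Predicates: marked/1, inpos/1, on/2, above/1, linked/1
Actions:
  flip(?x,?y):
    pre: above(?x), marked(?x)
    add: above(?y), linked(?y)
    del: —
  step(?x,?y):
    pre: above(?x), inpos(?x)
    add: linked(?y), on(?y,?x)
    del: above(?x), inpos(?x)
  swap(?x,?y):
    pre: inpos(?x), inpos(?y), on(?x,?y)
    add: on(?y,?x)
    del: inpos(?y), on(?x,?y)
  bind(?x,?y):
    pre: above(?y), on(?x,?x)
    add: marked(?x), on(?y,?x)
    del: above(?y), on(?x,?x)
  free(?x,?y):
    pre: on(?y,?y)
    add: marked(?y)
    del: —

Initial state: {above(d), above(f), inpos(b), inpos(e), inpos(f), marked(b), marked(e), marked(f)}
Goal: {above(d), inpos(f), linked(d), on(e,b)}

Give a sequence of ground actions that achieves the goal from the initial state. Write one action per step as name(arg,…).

flip(f,d); flip(f,b); step(b,e)

1. flip(f,d)  →  {above(d), above(f), inpos(b), inpos(e), inpos(f), linked(d), marked(b), marked(e), marked(f)}
2. flip(f,b)  →  {above(b), above(d), above(f), inpos(b), inpos(e), inpos(f), linked(b), linked(d), marked(b), marked(e), marked(f)}
3. step(b,e)  →  {above(d), above(f), inpos(e), inpos(f), linked(b), linked(d), linked(e), marked(b), marked(e), marked(f), on(e,b)}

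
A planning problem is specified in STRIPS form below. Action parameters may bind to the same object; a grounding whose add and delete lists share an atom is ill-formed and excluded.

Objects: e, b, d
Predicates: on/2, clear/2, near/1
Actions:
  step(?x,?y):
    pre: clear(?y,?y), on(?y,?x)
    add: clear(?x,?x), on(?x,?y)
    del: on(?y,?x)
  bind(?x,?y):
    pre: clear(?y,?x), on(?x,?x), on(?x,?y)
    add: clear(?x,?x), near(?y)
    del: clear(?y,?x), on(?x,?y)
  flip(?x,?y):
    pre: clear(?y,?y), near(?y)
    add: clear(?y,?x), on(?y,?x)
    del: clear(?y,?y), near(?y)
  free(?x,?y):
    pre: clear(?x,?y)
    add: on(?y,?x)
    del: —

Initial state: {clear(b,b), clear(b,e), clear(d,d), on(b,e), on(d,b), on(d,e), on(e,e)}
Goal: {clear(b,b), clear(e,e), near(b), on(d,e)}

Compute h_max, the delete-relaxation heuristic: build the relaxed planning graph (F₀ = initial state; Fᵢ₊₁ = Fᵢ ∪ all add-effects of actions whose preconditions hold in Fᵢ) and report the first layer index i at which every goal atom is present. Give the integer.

F0 = init (7 atoms)
F1 = F0 ∪ {clear(e,e), on(b,b), on(b,d), on(d,d), on(e,b), on(e,d)}  (13 atoms)
F2 = F1 ∪ {near(b)}  (14 atoms)
goal ⊆ F2  ⇒  h_max = 2

2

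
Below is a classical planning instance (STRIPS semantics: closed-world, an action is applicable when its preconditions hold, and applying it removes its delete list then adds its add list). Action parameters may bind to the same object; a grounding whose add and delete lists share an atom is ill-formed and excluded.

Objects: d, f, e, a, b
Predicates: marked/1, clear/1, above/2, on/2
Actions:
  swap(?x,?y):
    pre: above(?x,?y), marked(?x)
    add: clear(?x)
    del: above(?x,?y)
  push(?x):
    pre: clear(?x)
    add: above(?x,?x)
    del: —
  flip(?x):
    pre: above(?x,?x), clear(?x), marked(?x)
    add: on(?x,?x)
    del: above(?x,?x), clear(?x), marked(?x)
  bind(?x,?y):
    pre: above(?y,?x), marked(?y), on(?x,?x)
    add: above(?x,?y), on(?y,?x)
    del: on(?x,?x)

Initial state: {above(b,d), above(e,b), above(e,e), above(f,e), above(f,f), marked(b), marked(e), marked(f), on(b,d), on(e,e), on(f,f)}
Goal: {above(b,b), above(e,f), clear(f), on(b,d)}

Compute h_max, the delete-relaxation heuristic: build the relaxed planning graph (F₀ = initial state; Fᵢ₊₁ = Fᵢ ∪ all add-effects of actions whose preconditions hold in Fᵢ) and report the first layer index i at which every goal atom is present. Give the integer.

F0 = init (11 atoms)
F1 = F0 ∪ {above(e,f), clear(b), clear(e), clear(f), on(f,e)}  (16 atoms)
F2 = F1 ∪ {above(b,b), on(e,f)}  (18 atoms)
goal ⊆ F2  ⇒  h_max = 2

2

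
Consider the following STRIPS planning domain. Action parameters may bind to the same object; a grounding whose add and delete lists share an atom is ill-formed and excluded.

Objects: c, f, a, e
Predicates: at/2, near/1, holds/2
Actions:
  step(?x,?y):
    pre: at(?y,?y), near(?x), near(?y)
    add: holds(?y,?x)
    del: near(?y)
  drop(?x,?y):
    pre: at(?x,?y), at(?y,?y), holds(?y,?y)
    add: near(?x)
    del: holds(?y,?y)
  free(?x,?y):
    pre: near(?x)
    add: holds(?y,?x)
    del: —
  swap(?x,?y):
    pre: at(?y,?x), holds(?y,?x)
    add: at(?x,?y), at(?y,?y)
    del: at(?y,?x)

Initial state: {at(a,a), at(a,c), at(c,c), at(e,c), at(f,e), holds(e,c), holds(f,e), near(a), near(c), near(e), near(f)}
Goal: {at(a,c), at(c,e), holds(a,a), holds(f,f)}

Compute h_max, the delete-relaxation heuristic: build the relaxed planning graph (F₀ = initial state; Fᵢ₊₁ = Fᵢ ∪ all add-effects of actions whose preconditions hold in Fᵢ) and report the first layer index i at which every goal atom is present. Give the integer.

1

F0 = init (11 atoms)
F1 = F0 ∪ {at(c,e), at(e,e), at(e,f), at(f,f), holds(a,a), holds(a,c), holds(a,e), holds(a,f), holds(c,a), holds(c,c), holds(c,e), holds(c,f), holds(e,a), holds(e,e), holds(e,f), holds(f,a), holds(f,c), holds(f,f)}  (29 atoms)
goal ⊆ F1  ⇒  h_max = 1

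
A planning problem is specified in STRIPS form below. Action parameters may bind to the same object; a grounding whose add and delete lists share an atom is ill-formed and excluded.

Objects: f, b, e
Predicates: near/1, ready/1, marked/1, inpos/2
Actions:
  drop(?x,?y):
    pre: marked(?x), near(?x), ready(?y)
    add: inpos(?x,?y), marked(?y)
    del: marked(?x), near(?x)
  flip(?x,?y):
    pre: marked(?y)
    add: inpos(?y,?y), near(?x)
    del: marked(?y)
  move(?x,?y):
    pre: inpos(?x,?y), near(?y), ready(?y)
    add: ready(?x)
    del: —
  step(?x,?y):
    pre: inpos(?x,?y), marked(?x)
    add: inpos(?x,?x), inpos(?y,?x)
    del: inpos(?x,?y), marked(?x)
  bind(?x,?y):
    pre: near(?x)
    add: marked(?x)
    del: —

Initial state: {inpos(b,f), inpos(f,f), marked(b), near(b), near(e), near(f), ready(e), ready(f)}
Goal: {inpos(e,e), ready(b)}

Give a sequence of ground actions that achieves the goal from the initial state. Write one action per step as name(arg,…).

1. drop(b,e)  →  {inpos(b,e), inpos(b,f), inpos(f,f), marked(e), near(e), near(f), ready(e), ready(f)}
2. flip(f,e)  →  {inpos(b,e), inpos(b,f), inpos(e,e), inpos(f,f), near(e), near(f), ready(e), ready(f)}
3. move(b,f)  →  {inpos(b,e), inpos(b,f), inpos(e,e), inpos(f,f), near(e), near(f), ready(b), ready(e), ready(f)}

drop(b,e); flip(f,e); move(b,f)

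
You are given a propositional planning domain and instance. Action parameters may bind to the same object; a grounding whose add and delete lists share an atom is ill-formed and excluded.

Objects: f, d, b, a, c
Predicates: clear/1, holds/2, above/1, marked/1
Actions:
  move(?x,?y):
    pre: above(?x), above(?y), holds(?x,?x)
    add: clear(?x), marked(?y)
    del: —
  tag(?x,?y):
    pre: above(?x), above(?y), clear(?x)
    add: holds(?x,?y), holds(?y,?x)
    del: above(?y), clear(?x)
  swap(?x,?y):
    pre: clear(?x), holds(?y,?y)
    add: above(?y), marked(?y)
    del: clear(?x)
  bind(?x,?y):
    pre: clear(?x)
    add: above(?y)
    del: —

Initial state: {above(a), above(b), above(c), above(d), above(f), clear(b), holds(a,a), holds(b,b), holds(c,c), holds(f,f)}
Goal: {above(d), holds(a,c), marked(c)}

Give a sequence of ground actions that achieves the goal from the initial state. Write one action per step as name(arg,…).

move(a,c); tag(a,c)

1. move(a,c)  →  {above(a), above(b), above(c), above(d), above(f), clear(a), clear(b), holds(a,a), holds(b,b), holds(c,c), holds(f,f), marked(c)}
2. tag(a,c)  →  {above(a), above(b), above(d), above(f), clear(b), holds(a,a), holds(a,c), holds(b,b), holds(c,a), holds(c,c), holds(f,f), marked(c)}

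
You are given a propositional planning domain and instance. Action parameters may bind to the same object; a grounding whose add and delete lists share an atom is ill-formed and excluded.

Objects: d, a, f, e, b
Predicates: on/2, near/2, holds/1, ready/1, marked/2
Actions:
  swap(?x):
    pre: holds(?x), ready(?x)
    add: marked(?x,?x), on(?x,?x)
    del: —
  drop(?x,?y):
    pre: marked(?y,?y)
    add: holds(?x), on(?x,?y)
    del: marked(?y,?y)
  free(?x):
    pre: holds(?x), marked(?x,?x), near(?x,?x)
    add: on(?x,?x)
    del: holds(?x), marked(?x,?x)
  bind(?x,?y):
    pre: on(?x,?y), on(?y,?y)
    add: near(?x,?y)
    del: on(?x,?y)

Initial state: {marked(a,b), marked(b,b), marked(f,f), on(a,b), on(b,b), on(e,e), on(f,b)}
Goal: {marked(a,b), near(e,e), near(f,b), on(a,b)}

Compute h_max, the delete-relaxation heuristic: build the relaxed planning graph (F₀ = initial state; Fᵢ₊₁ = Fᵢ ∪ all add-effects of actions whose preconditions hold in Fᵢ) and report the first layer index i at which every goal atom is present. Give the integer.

1

F0 = init (7 atoms)
F1 = F0 ∪ {holds(a), holds(b), holds(d), holds(e), holds(f), near(a,b), near(b,b), near(e,e), near(f,b), on(a,f), on(b,f), on(d,b), on(d,f), on(e,b), on(e,f), on(f,f)}  (23 atoms)
goal ⊆ F1  ⇒  h_max = 1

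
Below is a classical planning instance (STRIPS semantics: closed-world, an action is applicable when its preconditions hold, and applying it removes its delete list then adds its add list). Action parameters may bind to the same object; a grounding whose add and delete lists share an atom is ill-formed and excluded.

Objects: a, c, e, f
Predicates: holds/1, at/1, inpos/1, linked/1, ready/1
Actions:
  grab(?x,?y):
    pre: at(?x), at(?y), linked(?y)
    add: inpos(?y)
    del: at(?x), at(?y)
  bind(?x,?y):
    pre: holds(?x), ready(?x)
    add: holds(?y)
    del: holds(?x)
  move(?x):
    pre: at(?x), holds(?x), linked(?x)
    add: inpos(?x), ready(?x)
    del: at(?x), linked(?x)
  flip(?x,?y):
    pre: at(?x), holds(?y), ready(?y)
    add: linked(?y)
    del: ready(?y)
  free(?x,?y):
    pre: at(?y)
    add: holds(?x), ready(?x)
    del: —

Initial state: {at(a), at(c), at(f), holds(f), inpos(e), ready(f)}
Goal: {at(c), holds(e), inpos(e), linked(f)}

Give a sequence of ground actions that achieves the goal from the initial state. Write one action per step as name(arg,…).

flip(a,f); free(e,a)

1. flip(a,f)  →  {at(a), at(c), at(f), holds(f), inpos(e), linked(f)}
2. free(e,a)  →  {at(a), at(c), at(f), holds(e), holds(f), inpos(e), linked(f), ready(e)}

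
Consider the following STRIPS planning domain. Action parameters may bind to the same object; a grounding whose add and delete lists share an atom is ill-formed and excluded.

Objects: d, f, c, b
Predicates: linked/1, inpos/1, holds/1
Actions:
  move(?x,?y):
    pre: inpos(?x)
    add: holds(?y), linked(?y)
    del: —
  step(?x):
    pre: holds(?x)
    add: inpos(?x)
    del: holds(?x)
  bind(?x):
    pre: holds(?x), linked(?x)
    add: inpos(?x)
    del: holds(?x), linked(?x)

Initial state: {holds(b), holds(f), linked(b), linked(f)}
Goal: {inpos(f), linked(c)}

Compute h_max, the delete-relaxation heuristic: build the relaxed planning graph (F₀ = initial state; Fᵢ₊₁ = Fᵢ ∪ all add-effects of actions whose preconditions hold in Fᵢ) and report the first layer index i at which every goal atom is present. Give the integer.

2

F0 = init (4 atoms)
F1 = F0 ∪ {inpos(b), inpos(f)}  (6 atoms)
F2 = F1 ∪ {holds(c), holds(d), linked(c), linked(d)}  (10 atoms)
goal ⊆ F2  ⇒  h_max = 2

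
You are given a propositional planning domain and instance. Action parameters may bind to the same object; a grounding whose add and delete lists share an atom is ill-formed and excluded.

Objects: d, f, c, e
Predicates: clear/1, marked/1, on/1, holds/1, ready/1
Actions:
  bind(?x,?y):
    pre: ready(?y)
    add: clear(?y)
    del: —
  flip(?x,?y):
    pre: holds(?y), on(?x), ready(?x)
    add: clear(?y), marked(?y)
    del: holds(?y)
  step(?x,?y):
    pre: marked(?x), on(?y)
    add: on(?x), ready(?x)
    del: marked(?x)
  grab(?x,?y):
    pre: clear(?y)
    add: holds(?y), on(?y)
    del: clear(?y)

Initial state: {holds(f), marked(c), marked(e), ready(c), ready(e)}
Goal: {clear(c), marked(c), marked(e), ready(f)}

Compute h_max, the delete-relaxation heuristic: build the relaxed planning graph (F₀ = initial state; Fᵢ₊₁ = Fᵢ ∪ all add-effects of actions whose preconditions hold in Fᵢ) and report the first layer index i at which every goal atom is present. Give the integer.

4

F0 = init (5 atoms)
F1 = F0 ∪ {clear(c), clear(e)}  (7 atoms)
F2 = F1 ∪ {holds(c), holds(e), on(c), on(e)}  (11 atoms)
F3 = F2 ∪ {clear(f), marked(f)}  (13 atoms)
F4 = F3 ∪ {on(f), ready(f)}  (15 atoms)
goal ⊆ F4  ⇒  h_max = 4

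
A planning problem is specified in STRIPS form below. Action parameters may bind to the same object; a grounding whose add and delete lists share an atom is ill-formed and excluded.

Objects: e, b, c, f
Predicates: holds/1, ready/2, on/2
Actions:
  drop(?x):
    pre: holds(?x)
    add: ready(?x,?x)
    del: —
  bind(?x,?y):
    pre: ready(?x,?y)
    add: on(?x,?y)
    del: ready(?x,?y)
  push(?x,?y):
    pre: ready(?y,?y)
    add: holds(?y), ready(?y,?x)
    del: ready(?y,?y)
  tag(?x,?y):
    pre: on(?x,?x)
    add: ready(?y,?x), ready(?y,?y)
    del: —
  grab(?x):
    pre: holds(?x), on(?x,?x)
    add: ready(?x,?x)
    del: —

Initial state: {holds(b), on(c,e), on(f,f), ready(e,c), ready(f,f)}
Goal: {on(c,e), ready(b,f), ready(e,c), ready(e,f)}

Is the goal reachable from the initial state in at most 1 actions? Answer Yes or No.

No

1. tag(f,e)  →  {holds(b), on(c,e), on(f,f), ready(e,c), ready(e,e), ready(e,f), ready(f,f)}
2. tag(f,b)  →  {holds(b), on(c,e), on(f,f), ready(b,b), ready(b,f), ready(e,c), ready(e,e), ready(e,f), ready(f,f)}
optimal plan length = 2; 2 > 1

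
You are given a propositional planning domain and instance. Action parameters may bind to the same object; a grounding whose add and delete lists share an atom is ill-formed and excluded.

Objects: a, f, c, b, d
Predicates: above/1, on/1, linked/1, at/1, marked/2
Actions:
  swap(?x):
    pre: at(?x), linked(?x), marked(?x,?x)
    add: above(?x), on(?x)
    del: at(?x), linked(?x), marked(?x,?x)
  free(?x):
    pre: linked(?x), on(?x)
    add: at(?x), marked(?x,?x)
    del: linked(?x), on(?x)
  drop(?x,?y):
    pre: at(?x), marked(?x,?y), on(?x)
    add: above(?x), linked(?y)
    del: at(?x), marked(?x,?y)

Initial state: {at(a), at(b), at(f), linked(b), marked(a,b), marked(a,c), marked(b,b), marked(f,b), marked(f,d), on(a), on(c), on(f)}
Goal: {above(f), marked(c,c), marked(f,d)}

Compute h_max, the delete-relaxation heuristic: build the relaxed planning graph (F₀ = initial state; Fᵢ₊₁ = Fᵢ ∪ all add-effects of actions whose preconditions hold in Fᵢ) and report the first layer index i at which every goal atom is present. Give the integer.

F0 = init (12 atoms)
F1 = F0 ∪ {above(a), above(b), above(f), linked(c), linked(d), on(b)}  (18 atoms)
F2 = F1 ∪ {at(c), marked(c,c)}  (20 atoms)
goal ⊆ F2  ⇒  h_max = 2

2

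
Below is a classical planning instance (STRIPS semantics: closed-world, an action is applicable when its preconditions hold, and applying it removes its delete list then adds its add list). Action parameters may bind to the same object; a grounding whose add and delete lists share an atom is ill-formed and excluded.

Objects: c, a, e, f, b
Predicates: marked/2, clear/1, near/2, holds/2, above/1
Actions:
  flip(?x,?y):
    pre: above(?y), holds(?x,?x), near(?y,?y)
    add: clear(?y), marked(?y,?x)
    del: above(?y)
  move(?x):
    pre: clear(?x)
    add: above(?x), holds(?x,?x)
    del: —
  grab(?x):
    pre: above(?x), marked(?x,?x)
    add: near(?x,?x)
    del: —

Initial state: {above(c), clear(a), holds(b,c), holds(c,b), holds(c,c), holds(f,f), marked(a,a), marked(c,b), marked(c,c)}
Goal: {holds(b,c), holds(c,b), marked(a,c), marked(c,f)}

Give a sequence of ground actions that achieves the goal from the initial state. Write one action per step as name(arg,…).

move(a); grab(c); flip(f,c); grab(a); flip(c,a)

1. move(a)  →  {above(a), above(c), clear(a), holds(a,a), holds(b,c), holds(c,b), holds(c,c), holds(f,f), marked(a,a), marked(c,b), marked(c,c)}
2. grab(c)  →  {above(a), above(c), clear(a), holds(a,a), holds(b,c), holds(c,b), holds(c,c), holds(f,f), marked(a,a), marked(c,b), marked(c,c), near(c,c)}
3. flip(f,c)  →  {above(a), clear(a), clear(c), holds(a,a), holds(b,c), holds(c,b), holds(c,c), holds(f,f), marked(a,a), marked(c,b), marked(c,c), marked(c,f), near(c,c)}
4. grab(a)  →  {above(a), clear(a), clear(c), holds(a,a), holds(b,c), holds(c,b), holds(c,c), holds(f,f), marked(a,a), marked(c,b), marked(c,c), marked(c,f), near(a,a), near(c,c)}
5. flip(c,a)  →  {clear(a), clear(c), holds(a,a), holds(b,c), holds(c,b), holds(c,c), holds(f,f), marked(a,a), marked(a,c), marked(c,b), marked(c,c), marked(c,f), near(a,a), near(c,c)}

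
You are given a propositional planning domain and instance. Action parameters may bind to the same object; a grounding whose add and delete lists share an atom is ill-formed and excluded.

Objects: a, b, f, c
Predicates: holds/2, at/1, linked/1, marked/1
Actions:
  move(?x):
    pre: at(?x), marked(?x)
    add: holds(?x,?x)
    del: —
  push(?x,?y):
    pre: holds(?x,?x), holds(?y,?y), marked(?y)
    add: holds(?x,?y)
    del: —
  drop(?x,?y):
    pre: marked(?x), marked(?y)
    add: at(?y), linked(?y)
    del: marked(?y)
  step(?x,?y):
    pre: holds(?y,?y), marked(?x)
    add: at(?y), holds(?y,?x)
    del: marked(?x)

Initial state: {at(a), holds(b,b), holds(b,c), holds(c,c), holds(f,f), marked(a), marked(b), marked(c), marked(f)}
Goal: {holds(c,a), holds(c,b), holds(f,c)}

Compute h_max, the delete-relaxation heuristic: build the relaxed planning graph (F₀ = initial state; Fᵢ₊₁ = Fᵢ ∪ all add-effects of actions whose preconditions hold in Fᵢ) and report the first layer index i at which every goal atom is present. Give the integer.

F0 = init (9 atoms)
F1 = F0 ∪ {at(b), at(c), at(f), holds(a,a), holds(b,a), holds(b,f), holds(c,a), holds(c,b), holds(c,f), holds(f,a), holds(f,b), holds(f,c), linked(a), linked(b), linked(c), linked(f)}  (25 atoms)
goal ⊆ F1  ⇒  h_max = 1

1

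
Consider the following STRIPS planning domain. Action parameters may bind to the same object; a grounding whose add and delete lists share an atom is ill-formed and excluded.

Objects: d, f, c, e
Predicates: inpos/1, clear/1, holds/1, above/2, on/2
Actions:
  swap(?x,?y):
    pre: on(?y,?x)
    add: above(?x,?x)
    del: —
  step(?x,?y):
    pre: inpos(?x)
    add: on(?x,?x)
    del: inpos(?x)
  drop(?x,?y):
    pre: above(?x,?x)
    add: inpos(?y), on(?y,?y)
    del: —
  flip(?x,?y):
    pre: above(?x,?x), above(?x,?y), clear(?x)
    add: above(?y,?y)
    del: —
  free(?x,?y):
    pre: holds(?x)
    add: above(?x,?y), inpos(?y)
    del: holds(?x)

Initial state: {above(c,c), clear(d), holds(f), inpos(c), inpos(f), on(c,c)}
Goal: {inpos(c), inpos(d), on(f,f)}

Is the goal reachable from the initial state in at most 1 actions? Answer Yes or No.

1. step(f,d)  →  {above(c,c), clear(d), holds(f), inpos(c), on(c,c), on(f,f)}
2. drop(c,d)  →  {above(c,c), clear(d), holds(f), inpos(c), inpos(d), on(c,c), on(d,d), on(f,f)}
optimal plan length = 2; 2 > 1

No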